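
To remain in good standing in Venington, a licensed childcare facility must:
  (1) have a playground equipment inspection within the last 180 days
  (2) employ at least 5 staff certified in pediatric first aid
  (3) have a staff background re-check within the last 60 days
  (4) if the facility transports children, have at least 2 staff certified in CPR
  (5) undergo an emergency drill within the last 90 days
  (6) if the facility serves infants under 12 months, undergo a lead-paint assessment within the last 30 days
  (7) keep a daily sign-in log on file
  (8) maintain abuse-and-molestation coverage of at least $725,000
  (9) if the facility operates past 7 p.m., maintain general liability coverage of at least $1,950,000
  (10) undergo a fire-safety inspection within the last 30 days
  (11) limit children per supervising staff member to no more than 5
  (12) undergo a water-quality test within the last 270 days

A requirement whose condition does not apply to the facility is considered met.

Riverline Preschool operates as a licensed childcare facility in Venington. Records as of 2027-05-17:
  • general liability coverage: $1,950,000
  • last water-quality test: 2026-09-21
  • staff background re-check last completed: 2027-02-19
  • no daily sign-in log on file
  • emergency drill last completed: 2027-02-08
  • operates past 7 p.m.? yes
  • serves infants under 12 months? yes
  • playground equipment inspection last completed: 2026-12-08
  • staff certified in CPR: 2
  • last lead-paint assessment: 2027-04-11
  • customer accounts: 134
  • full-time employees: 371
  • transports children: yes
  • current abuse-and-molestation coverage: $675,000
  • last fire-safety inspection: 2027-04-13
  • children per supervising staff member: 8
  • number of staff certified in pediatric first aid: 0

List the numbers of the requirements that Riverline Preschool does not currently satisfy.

2, 3, 5, 6, 7, 8, 10, 11

1. playground equipment inspection 160 days ago vs limit 180 → met
2. staff certified in pediatric first aid 0 < 5 → not met
3. staff background re-check 87 days ago vs limit 60 → not met
4. condition 'transports children' holds; staff certified in CPR 2 ≥ 2 → met
5. emergency drill 98 days ago vs limit 90 → not met
6. condition 'serves infants under 12 months' holds; lead-paint assessment 36 days ago vs limit 30 → not met
7. daily sign-in log absent → not met
8. abuse-and-molestation coverage $675,000 < $725,000 → not met
9. condition 'operates past 7 p.m.' holds; general liability coverage $1,950,000 ≥ $1,950,000 → met
10. fire-safety inspection 34 days ago vs limit 30 → not met
11. children per supervising staff member 8 > 5 → not met
12. water-quality test 238 days ago vs limit 270 → met
Not met: 2, 3, 5, 6, 7, 8, 10, 11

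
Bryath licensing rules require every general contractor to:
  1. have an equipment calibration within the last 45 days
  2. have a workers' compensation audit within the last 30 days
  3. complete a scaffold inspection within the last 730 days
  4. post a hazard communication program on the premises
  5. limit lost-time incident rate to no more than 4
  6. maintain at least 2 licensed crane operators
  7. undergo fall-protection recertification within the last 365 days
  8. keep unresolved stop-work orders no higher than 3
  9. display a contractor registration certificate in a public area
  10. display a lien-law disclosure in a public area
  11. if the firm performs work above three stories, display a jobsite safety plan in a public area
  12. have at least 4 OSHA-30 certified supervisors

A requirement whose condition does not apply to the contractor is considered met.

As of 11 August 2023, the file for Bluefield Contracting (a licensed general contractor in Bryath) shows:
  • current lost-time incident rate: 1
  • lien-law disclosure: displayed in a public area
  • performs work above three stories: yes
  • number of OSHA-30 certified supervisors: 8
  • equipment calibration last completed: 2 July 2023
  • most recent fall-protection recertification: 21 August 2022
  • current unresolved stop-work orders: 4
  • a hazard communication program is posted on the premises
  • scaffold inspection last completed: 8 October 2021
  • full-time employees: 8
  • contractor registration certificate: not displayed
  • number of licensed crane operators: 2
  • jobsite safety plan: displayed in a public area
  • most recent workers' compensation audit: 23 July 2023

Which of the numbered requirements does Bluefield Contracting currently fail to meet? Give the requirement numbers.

8, 9

1. equipment calibration 40 days ago vs limit 45 → met
2. workers' compensation audit 19 days ago vs limit 30 → met
3. scaffold inspection 672 days ago vs limit 730 → met
4. hazard communication program present → met
5. lost-time incident rate 1 ≤ 4 → met
6. licensed crane operators 2 ≥ 2 → met
7. fall-protection recertification 355 days ago vs limit 365 → met
8. unresolved stop-work orders 4 > 3 → not met
9. contractor registration certificate absent → not met
10. lien-law disclosure present → met
11. condition 'performs work above three stories' holds; jobsite safety plan present → met
12. OSHA-30 certified supervisors 8 ≥ 4 → met
Not met: 8, 9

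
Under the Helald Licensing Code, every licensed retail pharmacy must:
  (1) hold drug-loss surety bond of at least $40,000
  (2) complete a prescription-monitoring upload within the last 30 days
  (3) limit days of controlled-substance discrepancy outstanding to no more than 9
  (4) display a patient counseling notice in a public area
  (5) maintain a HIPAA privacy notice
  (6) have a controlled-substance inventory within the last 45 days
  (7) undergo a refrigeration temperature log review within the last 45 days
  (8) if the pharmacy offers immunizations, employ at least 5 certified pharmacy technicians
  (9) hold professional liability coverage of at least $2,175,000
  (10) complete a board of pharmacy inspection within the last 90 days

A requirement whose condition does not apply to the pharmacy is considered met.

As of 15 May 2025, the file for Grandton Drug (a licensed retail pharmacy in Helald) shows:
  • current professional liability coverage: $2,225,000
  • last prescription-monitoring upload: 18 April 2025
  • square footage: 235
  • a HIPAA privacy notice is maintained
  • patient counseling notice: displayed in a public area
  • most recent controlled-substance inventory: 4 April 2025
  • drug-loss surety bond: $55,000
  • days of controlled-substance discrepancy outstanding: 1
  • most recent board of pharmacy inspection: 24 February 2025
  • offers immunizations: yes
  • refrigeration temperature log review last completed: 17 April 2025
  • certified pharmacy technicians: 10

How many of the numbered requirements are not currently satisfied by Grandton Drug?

0

1. drug-loss surety bond $55,000 ≥ $40,000 → met
2. prescription-monitoring upload 27 days ago vs limit 30 → met
3. days of controlled-substance discrepancy outstanding 1 ≤ 9 → met
4. patient counseling notice present → met
5. HIPAA privacy notice present → met
6. controlled-substance inventory 41 days ago vs limit 45 → met
7. refrigeration temperature log review 28 days ago vs limit 45 → met
8. condition 'offers immunizations' holds; certified pharmacy technicians 10 ≥ 5 → met
9. professional liability coverage $2,225,000 ≥ $2,175,000 → met
10. board of pharmacy inspection 80 days ago vs limit 90 → met
Not met: 0 of 10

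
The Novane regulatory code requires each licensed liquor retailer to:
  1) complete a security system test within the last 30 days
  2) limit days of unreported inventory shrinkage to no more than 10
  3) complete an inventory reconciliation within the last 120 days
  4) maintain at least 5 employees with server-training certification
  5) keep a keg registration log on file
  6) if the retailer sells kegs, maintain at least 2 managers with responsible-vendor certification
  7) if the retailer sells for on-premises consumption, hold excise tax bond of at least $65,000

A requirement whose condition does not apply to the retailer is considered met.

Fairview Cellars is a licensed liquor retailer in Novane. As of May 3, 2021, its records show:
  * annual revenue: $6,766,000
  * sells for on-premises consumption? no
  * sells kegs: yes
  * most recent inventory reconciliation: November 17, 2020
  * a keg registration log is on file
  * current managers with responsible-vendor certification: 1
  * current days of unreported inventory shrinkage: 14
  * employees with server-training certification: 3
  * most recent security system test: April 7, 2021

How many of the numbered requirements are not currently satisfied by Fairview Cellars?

4

1. security system test 26 days ago vs limit 30 → met
2. days of unreported inventory shrinkage 14 > 10 → not met
3. inventory reconciliation 167 days ago vs limit 120 → not met
4. employees with server-training certification 3 < 5 → not met
5. keg registration log present → met
6. condition 'sells kegs' holds; managers with responsible-vendor certification 1 < 2 → not met
7. condition 'sells for on-premises consumption' does not hold → requirement n/a → met
Not met: 4 of 7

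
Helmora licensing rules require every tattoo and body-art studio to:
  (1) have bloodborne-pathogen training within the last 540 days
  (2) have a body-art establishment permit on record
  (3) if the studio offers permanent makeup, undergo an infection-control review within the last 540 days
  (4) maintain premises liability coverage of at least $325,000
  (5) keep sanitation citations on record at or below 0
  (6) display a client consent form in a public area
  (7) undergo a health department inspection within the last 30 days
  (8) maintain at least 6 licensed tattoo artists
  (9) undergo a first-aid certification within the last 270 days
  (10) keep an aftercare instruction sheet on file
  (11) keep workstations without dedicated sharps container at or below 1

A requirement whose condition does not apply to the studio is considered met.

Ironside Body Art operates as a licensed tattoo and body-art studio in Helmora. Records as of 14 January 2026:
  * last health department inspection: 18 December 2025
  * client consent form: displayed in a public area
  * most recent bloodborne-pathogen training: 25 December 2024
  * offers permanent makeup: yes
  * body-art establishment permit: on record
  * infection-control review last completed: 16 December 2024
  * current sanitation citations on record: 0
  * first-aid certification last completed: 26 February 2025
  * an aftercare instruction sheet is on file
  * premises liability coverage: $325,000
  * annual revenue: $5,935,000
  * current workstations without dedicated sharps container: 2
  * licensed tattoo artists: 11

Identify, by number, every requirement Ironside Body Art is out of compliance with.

1. bloodborne-pathogen training 385 days ago vs limit 540 → met
2. body-art establishment permit present → met
3. condition 'offers permanent makeup' holds; infection-control review 394 days ago vs limit 540 → met
4. premises liability coverage $325,000 ≥ $325,000 → met
5. sanitation citations on record 0 ≤ 0 → met
6. client consent form present → met
7. health department inspection 27 days ago vs limit 30 → met
8. licensed tattoo artists 11 ≥ 6 → met
9. first-aid certification 322 days ago vs limit 270 → not met
10. aftercare instruction sheet present → met
11. workstations without dedicated sharps container 2 > 1 → not met
Not met: 9, 11

9, 11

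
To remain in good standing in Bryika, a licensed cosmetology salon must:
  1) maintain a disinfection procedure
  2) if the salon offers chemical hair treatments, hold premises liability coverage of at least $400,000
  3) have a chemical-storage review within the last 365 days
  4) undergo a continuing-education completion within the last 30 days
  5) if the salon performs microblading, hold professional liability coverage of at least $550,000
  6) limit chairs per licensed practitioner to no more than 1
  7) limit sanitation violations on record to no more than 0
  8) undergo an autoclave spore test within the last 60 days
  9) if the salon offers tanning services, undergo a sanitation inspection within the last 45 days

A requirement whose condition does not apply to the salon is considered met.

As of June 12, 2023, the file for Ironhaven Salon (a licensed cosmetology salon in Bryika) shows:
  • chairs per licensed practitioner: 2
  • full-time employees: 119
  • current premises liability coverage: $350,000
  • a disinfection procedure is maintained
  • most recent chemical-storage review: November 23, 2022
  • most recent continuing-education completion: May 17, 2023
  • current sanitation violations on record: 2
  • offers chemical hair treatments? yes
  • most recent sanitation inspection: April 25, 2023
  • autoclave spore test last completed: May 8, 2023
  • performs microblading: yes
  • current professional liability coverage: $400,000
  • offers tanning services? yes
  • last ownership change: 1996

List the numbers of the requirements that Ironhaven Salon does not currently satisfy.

1. disinfection procedure present → met
2. condition 'offers chemical hair treatments' holds; premises liability coverage $350,000 < $400,000 → not met
3. chemical-storage review 201 days ago vs limit 365 → met
4. continuing-education completion 26 days ago vs limit 30 → met
5. condition 'performs microblading' holds; professional liability coverage $400,000 < $550,000 → not met
6. chairs per licensed practitioner 2 > 1 → not met
7. sanitation violations on record 2 > 0 → not met
8. autoclave spore test 35 days ago vs limit 60 → met
9. condition 'offers tanning services' holds; sanitation inspection 48 days ago vs limit 45 → not met
Not met: 2, 5, 6, 7, 9

2, 5, 6, 7, 9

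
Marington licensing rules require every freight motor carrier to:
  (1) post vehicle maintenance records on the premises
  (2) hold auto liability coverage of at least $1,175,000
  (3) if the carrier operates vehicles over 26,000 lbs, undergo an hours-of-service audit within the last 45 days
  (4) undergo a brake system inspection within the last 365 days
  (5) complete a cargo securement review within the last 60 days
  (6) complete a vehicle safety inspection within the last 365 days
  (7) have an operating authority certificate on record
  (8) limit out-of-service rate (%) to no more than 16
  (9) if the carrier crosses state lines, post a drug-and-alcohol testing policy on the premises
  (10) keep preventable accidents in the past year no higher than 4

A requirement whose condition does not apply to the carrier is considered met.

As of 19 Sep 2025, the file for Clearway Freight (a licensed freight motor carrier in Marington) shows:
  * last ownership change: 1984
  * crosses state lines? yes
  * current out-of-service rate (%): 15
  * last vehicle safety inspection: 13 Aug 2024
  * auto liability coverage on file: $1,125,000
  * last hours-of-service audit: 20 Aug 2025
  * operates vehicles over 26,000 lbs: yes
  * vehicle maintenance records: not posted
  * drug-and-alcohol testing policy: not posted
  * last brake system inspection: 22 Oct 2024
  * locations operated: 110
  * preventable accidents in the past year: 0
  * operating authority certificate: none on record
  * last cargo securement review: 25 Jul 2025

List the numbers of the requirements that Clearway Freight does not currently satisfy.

1, 2, 6, 7, 9

1. vehicle maintenance records absent → not met
2. auto liability coverage $1,125,000 < $1,175,000 → not met
3. condition 'operates vehicles over 26,000 lbs' holds; hours-of-service audit 30 days ago vs limit 45 → met
4. brake system inspection 332 days ago vs limit 365 → met
5. cargo securement review 56 days ago vs limit 60 → met
6. vehicle safety inspection 402 days ago vs limit 365 → not met
7. operating authority certificate absent → not met
8. out-of-service rate (%) 15 ≤ 16 → met
9. condition 'crosses state lines' holds; drug-and-alcohol testing policy absent → not met
10. preventable accidents in the past year 0 ≤ 4 → met
Not met: 1, 2, 6, 7, 9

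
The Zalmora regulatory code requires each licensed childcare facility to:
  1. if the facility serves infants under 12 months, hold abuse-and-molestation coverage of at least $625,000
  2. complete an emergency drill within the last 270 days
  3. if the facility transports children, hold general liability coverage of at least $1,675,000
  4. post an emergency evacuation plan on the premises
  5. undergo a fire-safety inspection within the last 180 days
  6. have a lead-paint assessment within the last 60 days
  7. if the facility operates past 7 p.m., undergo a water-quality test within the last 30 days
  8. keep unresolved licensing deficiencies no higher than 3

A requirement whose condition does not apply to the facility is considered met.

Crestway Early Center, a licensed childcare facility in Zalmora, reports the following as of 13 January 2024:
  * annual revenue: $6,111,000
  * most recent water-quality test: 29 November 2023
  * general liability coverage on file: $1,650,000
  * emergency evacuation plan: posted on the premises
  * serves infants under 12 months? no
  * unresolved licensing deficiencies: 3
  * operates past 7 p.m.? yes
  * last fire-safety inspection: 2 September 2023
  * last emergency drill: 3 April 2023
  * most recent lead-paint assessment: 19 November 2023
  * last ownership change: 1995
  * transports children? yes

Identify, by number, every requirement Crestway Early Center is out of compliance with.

2, 3, 7

1. condition 'serves infants under 12 months' does not hold → requirement n/a → met
2. emergency drill 285 days ago vs limit 270 → not met
3. condition 'transports children' holds; general liability coverage $1,650,000 < $1,675,000 → not met
4. emergency evacuation plan present → met
5. fire-safety inspection 133 days ago vs limit 180 → met
6. lead-paint assessment 55 days ago vs limit 60 → met
7. condition 'operates past 7 p.m.' holds; water-quality test 45 days ago vs limit 30 → not met
8. unresolved licensing deficiencies 3 ≤ 3 → met
Not met: 2, 3, 7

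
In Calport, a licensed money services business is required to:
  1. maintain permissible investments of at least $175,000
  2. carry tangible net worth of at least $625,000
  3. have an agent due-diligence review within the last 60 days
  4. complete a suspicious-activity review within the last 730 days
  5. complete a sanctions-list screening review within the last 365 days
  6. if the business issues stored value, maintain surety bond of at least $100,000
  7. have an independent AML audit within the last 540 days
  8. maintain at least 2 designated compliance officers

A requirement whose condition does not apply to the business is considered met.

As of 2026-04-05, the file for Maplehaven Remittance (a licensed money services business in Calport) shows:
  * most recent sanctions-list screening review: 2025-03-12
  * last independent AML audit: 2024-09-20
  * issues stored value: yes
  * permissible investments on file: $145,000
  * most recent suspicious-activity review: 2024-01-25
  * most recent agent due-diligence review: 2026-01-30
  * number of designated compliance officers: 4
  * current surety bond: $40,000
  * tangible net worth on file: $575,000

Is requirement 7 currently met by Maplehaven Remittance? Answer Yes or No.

7. independent AML audit 562 days ago vs limit 540 → not met

No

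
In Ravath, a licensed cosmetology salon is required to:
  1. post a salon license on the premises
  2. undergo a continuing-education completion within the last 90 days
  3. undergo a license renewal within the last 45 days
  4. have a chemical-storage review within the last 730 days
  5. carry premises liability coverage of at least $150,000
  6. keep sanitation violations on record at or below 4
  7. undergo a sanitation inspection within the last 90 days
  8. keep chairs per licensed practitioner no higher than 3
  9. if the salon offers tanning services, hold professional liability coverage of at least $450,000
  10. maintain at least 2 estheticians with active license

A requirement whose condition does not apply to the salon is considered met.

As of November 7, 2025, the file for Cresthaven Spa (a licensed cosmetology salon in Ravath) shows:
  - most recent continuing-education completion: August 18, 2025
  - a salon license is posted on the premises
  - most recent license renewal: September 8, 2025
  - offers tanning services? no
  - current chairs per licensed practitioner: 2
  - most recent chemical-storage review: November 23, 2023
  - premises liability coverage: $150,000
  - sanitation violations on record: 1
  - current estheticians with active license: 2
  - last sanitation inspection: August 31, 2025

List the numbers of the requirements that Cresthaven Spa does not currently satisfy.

1. salon license present → met
2. continuing-education completion 81 days ago vs limit 90 → met
3. license renewal 60 days ago vs limit 45 → not met
4. chemical-storage review 715 days ago vs limit 730 → met
5. premises liability coverage $150,000 ≥ $150,000 → met
6. sanitation violations on record 1 ≤ 4 → met
7. sanitation inspection 68 days ago vs limit 90 → met
8. chairs per licensed practitioner 2 ≤ 3 → met
9. condition 'offers tanning services' does not hold → requirement n/a → met
10. estheticians with active license 2 ≥ 2 → met
Not met: 3

3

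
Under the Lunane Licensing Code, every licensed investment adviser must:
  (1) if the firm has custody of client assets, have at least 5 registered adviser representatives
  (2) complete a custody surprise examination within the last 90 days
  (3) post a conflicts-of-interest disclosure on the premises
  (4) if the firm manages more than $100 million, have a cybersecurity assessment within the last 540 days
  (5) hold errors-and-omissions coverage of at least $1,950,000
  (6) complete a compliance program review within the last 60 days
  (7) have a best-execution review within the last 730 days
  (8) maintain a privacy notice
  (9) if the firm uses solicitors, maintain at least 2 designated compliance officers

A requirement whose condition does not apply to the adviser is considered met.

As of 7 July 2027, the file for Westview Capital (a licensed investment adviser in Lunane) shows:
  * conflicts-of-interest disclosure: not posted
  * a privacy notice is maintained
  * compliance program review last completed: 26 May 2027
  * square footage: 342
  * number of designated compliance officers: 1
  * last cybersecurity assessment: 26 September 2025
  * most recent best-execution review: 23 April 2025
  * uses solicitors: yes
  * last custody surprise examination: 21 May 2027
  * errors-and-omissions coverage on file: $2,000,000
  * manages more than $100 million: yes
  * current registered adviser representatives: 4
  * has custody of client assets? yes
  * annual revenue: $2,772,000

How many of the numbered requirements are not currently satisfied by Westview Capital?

5

1. condition 'has custody of client assets' holds; registered adviser representatives 4 < 5 → not met
2. custody surprise examination 47 days ago vs limit 90 → met
3. conflicts-of-interest disclosure absent → not met
4. condition 'manages more than $100 million' holds; cybersecurity assessment 649 days ago vs limit 540 → not met
5. errors-and-omissions coverage $2,000,000 ≥ $1,950,000 → met
6. compliance program review 42 days ago vs limit 60 → met
7. best-execution review 805 days ago vs limit 730 → not met
8. privacy notice present → met
9. condition 'uses solicitors' holds; designated compliance officers 1 < 2 → not met
Not met: 5 of 9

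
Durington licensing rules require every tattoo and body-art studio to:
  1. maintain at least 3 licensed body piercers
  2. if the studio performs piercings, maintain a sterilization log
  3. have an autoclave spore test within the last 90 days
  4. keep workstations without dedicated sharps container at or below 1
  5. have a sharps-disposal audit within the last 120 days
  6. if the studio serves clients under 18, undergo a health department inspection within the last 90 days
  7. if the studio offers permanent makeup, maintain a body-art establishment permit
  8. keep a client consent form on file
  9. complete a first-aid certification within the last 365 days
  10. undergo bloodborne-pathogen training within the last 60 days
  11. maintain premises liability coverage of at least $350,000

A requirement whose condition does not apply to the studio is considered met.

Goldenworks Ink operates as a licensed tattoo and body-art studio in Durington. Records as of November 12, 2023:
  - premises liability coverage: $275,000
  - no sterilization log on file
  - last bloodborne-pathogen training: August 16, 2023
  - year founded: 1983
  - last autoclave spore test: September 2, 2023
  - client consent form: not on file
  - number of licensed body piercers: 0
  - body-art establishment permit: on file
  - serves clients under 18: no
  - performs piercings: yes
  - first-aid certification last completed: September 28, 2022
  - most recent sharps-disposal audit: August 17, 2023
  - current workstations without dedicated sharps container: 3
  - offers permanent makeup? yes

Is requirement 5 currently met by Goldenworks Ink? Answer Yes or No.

Yes

5. sharps-disposal audit 87 days ago vs limit 120 → met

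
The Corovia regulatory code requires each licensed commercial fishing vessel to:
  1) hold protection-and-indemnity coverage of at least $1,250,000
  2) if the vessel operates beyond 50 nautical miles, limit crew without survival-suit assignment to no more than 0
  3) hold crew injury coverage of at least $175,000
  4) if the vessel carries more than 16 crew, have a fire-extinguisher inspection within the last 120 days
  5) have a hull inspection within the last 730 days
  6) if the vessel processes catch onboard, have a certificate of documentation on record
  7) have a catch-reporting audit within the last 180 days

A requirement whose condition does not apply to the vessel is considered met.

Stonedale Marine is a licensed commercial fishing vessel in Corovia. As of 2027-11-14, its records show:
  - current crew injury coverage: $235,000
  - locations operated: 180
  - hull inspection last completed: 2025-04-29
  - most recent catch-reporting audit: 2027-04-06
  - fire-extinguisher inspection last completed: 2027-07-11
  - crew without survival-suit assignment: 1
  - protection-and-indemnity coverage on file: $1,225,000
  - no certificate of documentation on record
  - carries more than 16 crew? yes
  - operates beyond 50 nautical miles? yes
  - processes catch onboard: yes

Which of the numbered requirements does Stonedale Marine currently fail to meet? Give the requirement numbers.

1. protection-and-indemnity coverage $1,225,000 < $1,250,000 → not met
2. condition 'operates beyond 50 nautical miles' holds; crew without survival-suit assignment 1 > 0 → not met
3. crew injury coverage $235,000 ≥ $175,000 → met
4. condition 'carries more than 16 crew' holds; fire-extinguisher inspection 126 days ago vs limit 120 → not met
5. hull inspection 929 days ago vs limit 730 → not met
6. condition 'processes catch onboard' holds; certificate of documentation absent → not met
7. catch-reporting audit 222 days ago vs limit 180 → not met
Not met: 1, 2, 4, 5, 6, 7

1, 2, 4, 5, 6, 7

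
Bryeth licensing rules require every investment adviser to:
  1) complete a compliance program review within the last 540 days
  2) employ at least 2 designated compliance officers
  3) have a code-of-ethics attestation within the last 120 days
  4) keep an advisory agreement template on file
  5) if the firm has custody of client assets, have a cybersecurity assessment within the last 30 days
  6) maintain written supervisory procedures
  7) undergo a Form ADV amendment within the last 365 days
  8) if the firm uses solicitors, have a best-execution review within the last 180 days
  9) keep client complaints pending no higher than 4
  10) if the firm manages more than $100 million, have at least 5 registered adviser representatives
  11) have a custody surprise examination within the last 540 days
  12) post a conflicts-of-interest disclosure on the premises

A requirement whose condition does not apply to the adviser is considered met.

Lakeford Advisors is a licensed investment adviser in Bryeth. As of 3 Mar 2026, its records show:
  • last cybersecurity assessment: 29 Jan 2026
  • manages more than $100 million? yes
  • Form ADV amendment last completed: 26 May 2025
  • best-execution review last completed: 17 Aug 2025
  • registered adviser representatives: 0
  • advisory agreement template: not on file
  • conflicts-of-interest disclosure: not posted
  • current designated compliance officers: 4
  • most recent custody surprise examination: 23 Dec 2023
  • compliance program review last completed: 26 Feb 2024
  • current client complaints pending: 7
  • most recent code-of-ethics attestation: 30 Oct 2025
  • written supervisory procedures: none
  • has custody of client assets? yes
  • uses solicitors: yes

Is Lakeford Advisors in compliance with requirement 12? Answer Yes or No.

No

12. conflicts-of-interest disclosure absent → not met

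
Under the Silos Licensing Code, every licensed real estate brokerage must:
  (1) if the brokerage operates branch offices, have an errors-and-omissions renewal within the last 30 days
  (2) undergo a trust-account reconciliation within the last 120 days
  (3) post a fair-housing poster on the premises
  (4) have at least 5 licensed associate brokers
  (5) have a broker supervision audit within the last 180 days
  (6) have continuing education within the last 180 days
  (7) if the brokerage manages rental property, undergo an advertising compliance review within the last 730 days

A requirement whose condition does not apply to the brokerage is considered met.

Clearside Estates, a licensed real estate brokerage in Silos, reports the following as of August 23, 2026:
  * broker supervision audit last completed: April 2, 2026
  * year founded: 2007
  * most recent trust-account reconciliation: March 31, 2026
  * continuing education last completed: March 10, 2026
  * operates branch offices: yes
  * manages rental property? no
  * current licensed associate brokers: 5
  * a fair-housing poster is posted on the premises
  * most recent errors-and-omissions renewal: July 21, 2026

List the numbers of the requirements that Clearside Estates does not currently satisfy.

1, 2

1. condition 'operates branch offices' holds; errors-and-omissions renewal 33 days ago vs limit 30 → not met
2. trust-account reconciliation 145 days ago vs limit 120 → not met
3. fair-housing poster present → met
4. licensed associate brokers 5 ≥ 5 → met
5. broker supervision audit 143 days ago vs limit 180 → met
6. continuing education 166 days ago vs limit 180 → met
7. condition 'manages rental property' does not hold → requirement n/a → met
Not met: 1, 2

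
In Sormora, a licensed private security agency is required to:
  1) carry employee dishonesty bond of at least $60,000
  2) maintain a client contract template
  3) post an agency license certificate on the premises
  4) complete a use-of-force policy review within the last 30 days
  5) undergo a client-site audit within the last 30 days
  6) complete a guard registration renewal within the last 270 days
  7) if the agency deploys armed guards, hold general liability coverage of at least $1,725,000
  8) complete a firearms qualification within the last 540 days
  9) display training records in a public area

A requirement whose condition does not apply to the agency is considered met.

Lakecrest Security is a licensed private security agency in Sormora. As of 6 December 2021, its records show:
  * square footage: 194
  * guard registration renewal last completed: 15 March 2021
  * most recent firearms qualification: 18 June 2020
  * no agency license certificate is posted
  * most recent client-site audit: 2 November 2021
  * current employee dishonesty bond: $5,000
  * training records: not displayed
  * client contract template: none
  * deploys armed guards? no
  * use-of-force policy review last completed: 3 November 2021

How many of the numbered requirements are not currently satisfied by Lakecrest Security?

1. employee dishonesty bond $5,000 < $60,000 → not met
2. client contract template absent → not met
3. agency license certificate absent → not met
4. use-of-force policy review 33 days ago vs limit 30 → not met
5. client-site audit 34 days ago vs limit 30 → not met
6. guard registration renewal 266 days ago vs limit 270 → met
7. condition 'deploys armed guards' does not hold → requirement n/a → met
8. firearms qualification 536 days ago vs limit 540 → met
9. training records absent → not met
Not met: 6 of 9

6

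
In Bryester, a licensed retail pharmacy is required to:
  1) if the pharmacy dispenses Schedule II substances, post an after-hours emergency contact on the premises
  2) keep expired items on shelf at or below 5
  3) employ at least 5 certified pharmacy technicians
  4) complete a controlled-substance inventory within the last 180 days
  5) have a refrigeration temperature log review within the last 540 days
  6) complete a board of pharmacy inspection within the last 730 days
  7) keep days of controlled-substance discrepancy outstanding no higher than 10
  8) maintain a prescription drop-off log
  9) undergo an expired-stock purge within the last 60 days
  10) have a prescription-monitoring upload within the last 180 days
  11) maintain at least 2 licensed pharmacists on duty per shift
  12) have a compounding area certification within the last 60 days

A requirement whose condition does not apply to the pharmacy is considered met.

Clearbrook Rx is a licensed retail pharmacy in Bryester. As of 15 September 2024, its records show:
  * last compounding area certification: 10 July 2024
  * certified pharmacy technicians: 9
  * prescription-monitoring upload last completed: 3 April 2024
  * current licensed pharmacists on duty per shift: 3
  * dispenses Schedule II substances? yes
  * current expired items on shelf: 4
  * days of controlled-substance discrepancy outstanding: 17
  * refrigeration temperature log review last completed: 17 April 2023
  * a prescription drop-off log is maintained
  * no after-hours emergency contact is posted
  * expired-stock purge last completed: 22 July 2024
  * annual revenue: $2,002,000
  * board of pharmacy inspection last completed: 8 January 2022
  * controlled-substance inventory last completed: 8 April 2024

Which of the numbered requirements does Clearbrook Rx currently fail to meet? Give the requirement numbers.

1, 6, 7, 12

1. condition 'dispenses Schedule II substances' holds; after-hours emergency contact absent → not met
2. expired items on shelf 4 ≤ 5 → met
3. certified pharmacy technicians 9 ≥ 5 → met
4. controlled-substance inventory 160 days ago vs limit 180 → met
5. refrigeration temperature log review 517 days ago vs limit 540 → met
6. board of pharmacy inspection 981 days ago vs limit 730 → not met
7. days of controlled-substance discrepancy outstanding 17 > 10 → not met
8. prescription drop-off log present → met
9. expired-stock purge 55 days ago vs limit 60 → met
10. prescription-monitoring upload 165 days ago vs limit 180 → met
11. licensed pharmacists on duty per shift 3 ≥ 2 → met
12. compounding area certification 67 days ago vs limit 60 → not met
Not met: 1, 6, 7, 12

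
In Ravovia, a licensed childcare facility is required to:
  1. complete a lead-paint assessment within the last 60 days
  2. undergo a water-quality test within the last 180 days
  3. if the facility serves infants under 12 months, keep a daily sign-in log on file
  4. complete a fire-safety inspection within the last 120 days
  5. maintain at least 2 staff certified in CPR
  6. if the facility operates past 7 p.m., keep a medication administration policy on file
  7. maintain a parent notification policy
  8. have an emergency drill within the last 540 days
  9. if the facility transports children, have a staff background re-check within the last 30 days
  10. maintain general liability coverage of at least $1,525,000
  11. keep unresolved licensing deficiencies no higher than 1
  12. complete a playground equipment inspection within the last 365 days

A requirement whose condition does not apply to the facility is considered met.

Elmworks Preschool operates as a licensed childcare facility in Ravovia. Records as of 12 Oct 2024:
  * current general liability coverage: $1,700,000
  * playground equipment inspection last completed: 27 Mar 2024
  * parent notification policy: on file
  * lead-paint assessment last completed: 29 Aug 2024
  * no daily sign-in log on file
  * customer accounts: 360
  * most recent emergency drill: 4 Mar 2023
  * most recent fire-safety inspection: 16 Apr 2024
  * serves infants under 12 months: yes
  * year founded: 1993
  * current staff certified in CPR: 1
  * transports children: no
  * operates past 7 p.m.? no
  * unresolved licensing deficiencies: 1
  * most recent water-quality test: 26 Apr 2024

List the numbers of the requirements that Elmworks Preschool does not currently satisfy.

1. lead-paint assessment 44 days ago vs limit 60 → met
2. water-quality test 169 days ago vs limit 180 → met
3. condition 'serves infants under 12 months' holds; daily sign-in log absent → not met
4. fire-safety inspection 179 days ago vs limit 120 → not met
5. staff certified in CPR 1 < 2 → not met
6. condition 'operates past 7 p.m.' does not hold → requirement n/a → met
7. parent notification policy present → met
8. emergency drill 588 days ago vs limit 540 → not met
9. condition 'transports children' does not hold → requirement n/a → met
10. general liability coverage $1,700,000 ≥ $1,525,000 → met
11. unresolved licensing deficiencies 1 ≤ 1 → met
12. playground equipment inspection 199 days ago vs limit 365 → met
Not met: 3, 4, 5, 8

3, 4, 5, 8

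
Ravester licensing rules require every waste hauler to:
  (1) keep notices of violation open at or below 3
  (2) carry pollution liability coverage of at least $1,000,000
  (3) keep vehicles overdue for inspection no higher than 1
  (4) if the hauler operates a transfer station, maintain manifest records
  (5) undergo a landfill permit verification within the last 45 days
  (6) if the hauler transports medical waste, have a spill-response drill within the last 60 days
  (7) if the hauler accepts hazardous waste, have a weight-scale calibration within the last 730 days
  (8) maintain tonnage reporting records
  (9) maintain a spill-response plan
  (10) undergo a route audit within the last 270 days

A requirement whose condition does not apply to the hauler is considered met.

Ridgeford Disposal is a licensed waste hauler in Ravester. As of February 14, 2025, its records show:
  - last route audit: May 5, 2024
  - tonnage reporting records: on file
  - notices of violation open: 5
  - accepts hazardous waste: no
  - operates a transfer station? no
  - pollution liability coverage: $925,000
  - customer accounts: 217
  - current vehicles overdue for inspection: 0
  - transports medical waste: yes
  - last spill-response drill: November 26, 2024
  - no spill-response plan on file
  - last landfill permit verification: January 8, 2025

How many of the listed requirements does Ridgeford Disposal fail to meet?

1. notices of violation open 5 > 3 → not met
2. pollution liability coverage $925,000 < $1,000,000 → not met
3. vehicles overdue for inspection 0 ≤ 1 → met
4. condition 'operates a transfer station' does not hold → requirement n/a → met
5. landfill permit verification 37 days ago vs limit 45 → met
6. condition 'transports medical waste' holds; spill-response drill 80 days ago vs limit 60 → not met
7. condition 'accepts hazardous waste' does not hold → requirement n/a → met
8. tonnage reporting records present → met
9. spill-response plan absent → not met
10. route audit 285 days ago vs limit 270 → not met
Not met: 5 of 10

5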